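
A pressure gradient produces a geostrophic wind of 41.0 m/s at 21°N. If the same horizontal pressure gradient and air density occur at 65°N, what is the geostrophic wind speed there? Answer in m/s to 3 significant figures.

16.2 m/s

With the same pressure gradient and density, V_g ∝ 1/f ∝ 1/sin φ.
V₂ = V₁ · sin φ₁ / sin φ₂ = 41.0 × sin 21° / sin 65°
V₂ = 41.0 × 0.3584/0.9063 = 16.2 m/s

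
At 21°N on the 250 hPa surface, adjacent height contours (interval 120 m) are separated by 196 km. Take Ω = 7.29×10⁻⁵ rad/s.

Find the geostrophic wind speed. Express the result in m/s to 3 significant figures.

Coriolis parameter at 21°N:
f = 2Ω sin φ = 2 × 7.29×10⁻⁵ × sin 21° = 5.23×10⁻⁵ s⁻¹
Height gradient: |∂Z/∂n| = 120 m / 196000 m = 6.12×10⁻⁴
On a pressure surface, geostrophic balance gives V_g = (g/f)|∂Z/∂n|:
V_g = 9.81 × 6.12×10⁻⁴ / 5.23×10⁻⁵ = 115 m/s

115 m/s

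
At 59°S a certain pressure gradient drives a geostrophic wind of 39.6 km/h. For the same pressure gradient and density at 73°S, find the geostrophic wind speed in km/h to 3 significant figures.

35.5 km/h

With the same pressure gradient and density, V_g ∝ 1/f ∝ 1/sin φ.
V₂ = V₁ · sin φ₁ / sin φ₂ = 39.6 × sin 59° / sin 73°
V₂ = 39.6 × 0.8572/0.9563 = 35.5 km/h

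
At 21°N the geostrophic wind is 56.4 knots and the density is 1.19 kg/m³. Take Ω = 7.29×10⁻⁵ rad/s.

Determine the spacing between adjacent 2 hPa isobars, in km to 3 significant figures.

111 km

Coriolis parameter at 21°N:
f = 2Ω sin φ = 2 × 7.29×10⁻⁵ × sin 21° = 5.23×10⁻⁵ s⁻¹
Wind speed in SI: 56.4 knots = 29.0 m/s
Geostrophic balance rearranged: |∂P/∂n| = f ρ V_g
|∂P/∂n| = 5.23×10⁻⁵ × 1.19 × 29.0 = 1.80×10⁻³ Pa/m
Isobar spacing: Δn = ΔP/|∂P/∂n| = 200 Pa / 1.80×10⁻³ Pa/m = 110861 m ≈ 111 km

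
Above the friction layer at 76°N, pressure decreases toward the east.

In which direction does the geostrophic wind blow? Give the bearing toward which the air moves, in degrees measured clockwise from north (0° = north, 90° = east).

The pressure-gradient force points toward the east (bearing 090°).
Geostrophic balance: in the Northern Hemisphere the Coriolis force deflects motion to the right, so the geostrophic wind blows 90° to the right of the pressure-gradient force (low pressure on the left).
Rotating 090° by 90° clockwise gives 180° — the wind blows toward the south.

180°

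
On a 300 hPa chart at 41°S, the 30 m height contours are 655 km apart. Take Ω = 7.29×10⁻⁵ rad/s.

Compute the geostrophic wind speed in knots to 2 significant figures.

Coriolis parameter at 41°S:
f = 2Ω sin φ = 2 × 7.29×10⁻⁵ × sin 41° = 9.57×10⁻⁵ s⁻¹
Height gradient: |∂Z/∂n| = 30 m / 655000 m = 4.58×10⁻⁵
On a pressure surface, geostrophic balance gives V_g = (g/f)|∂Z/∂n|:
V_g = 9.81 × 4.58×10⁻⁵ / 9.57×10⁻⁵ = 4.70 m/s
Converting: 4.70 m/s × 1.944 = 9.1 knots

9.1 knots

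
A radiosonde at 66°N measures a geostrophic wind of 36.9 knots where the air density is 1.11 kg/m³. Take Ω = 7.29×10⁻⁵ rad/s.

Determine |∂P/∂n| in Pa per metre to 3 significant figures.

Coriolis parameter at 66°N:
f = 2Ω sin φ = 2 × 7.29×10⁻⁵ × sin 66° = 1.33×10⁻⁴ s⁻¹
Wind speed in SI: 36.9 knots = 19.0 m/s
Geostrophic balance rearranged: |∂P/∂n| = f ρ V_g
|∂P/∂n| = 1.33×10⁻⁴ × 1.11 × 19.0 = 2.81×10⁻³ Pa/m

2.81×10⁻³ Pa/m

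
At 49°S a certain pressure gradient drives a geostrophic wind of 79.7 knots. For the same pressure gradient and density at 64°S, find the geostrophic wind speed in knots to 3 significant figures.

With the same pressure gradient and density, V_g ∝ 1/f ∝ 1/sin φ.
V₂ = V₁ · sin φ₁ / sin φ₂ = 79.7 × sin 49° / sin 64°
V₂ = 79.7 × 0.7547/0.8988 = 66.9 knots

66.9 knots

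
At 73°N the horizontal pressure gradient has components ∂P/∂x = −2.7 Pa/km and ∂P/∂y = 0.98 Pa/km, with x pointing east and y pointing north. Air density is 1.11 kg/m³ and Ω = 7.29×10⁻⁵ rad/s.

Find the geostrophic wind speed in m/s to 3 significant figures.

Coriolis parameter at 73°N:
f = 2Ω sin φ = 2 × 7.29×10⁻⁵ × sin 73° = 1.39×10⁻⁴ s⁻¹
Component geostrophic relations (x east, y north):
u_g = −(1/(fρ)) ∂P/∂y,  v_g = (1/(fρ)) ∂P/∂x
u_g = −(0.98×10⁻³)/(1.39×10⁻⁴ × 1.11) = −6.33 m/s;  v_g = (−2.7×10⁻³)/(1.39×10⁻⁴ × 1.11) = −17.4 m/s
|V_g| = √(u_g² + v_g²) = 18.6 m/s

18.6 m/s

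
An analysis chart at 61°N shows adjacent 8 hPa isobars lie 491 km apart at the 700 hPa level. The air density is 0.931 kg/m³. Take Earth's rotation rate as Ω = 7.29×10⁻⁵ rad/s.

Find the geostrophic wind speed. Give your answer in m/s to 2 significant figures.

14 m/s

Coriolis parameter at 61°N:
f = 2Ω sin φ = 2 × 7.29×10⁻⁵ × sin 61° = 1.28×10⁻⁴ s⁻¹
Pressure gradient: |∂P/∂n| = 800 Pa / 491000 m = 1.63×10⁻³ Pa/m
Geostrophic balance (pressure-gradient force = Coriolis force):
V_g = (1/(fρ)) |∂P/∂n| = 1.63×10⁻³ / (1.28×10⁻⁴ × 0.931) = 13.7 m/s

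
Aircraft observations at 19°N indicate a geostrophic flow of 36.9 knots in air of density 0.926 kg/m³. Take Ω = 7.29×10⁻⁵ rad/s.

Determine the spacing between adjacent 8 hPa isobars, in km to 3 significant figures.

959 km

Coriolis parameter at 19°N:
f = 2Ω sin φ = 2 × 7.29×10⁻⁵ × sin 19° = 4.75×10⁻⁵ s⁻¹
Wind speed in SI: 36.9 knots = 19.0 m/s
Geostrophic balance rearranged: |∂P/∂n| = f ρ V_g
|∂P/∂n| = 4.75×10⁻⁵ × 0.926 × 19.0 = 8.34×10⁻⁴ Pa/m
Isobar spacing: Δn = ΔP/|∂P/∂n| = 800 Pa / 8.34×10⁻⁴ Pa/m = 958771 m ≈ 959 km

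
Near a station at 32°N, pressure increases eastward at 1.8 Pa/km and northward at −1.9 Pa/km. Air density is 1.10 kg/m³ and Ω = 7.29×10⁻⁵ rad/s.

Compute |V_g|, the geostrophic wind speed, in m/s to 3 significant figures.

30.8 m/s

Coriolis parameter at 32°N:
f = 2Ω sin φ = 2 × 7.29×10⁻⁵ × sin 32° = 7.73×10⁻⁵ s⁻¹
Component geostrophic relations (x east, y north):
u_g = −(1/(fρ)) ∂P/∂y,  v_g = (1/(fρ)) ∂P/∂x
u_g = −(−1.9×10⁻³)/(7.73×10⁻⁵ × 1.10) = 22.4 m/s;  v_g = (1.8×10⁻³)/(7.73×10⁻⁵ × 1.10) = 21.2 m/s
|V_g| = √(u_g² + v_g²) = 30.8 m/s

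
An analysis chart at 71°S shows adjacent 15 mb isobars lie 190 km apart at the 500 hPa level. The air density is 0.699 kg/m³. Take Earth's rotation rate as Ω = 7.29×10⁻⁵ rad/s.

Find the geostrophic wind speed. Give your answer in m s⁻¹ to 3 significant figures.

81.9 m s⁻¹

Coriolis parameter at 71°S:
f = 2Ω sin φ = 2 × 7.29×10⁻⁵ × sin 71° = 1.38×10⁻⁴ s⁻¹
Pressure gradient: |∂P/∂n| = 1500 Pa / 190000 m = 7.89×10⁻³ Pa/m
Geostrophic balance (pressure-gradient force = Coriolis force):
V_g = (1/(fρ)) |∂P/∂n| = 7.89×10⁻³ / (1.38×10⁻⁴ × 0.699) = 81.9 m/s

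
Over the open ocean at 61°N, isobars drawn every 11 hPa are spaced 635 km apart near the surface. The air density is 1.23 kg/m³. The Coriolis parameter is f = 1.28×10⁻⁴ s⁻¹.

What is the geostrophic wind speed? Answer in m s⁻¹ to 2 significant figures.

Pressure gradient: |∂P/∂n| = 1100 Pa / 635000 m = 1.73×10⁻³ Pa/m
Geostrophic balance (pressure-gradient force = Coriolis force):
V_g = (1/(fρ)) |∂P/∂n| = 1.73×10⁻³ / (1.28×10⁻⁴ × 1.23) = 11.0 m/s

11 m s⁻¹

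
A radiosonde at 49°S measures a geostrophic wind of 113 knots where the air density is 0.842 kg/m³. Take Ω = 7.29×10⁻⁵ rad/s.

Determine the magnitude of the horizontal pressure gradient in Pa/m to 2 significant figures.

5.4×10⁻³ Pa/m

Coriolis parameter at 49°S:
f = 2Ω sin φ = 2 × 7.29×10⁻⁵ × sin 49° = 1.10×10⁻⁴ s⁻¹
Wind speed in SI: 113 knots = 58.1 m/s
Geostrophic balance rearranged: |∂P/∂n| = f ρ V_g
|∂P/∂n| = 1.10×10⁻⁴ × 0.842 × 58.1 = 5.39×10⁻³ Pa/m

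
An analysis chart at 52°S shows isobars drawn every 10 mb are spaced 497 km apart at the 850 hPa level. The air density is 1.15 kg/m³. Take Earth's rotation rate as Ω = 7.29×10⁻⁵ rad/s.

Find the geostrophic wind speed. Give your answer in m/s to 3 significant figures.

Coriolis parameter at 52°S:
f = 2Ω sin φ = 2 × 7.29×10⁻⁵ × sin 52° = 1.15×10⁻⁴ s⁻¹
Pressure gradient: |∂P/∂n| = 1000 Pa / 497000 m = 2.01×10⁻³ Pa/m
Geostrophic balance (pressure-gradient force = Coriolis force):
V_g = (1/(fρ)) |∂P/∂n| = 2.01×10⁻³ / (1.15×10⁻⁴ × 1.15) = 15.2 m/s

15.2 m/s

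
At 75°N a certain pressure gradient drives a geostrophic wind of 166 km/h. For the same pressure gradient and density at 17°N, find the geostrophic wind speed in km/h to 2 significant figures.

With the same pressure gradient and density, V_g ∝ 1/f ∝ 1/sin φ.
V₂ = V₁ · sin φ₁ / sin φ₂ = 166 × sin 75° / sin 17°
V₂ = 166 × 0.9659/0.2924 = 550 km/h

550 km/h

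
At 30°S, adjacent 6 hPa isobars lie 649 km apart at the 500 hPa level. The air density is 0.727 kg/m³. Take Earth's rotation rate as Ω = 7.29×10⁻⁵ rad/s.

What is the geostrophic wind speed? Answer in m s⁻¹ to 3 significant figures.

Coriolis parameter at 30°S:
f = 2Ω sin φ = 2 × 7.29×10⁻⁵ × sin 30° = 7.29×10⁻⁵ s⁻¹
Pressure gradient: |∂P/∂n| = 600 Pa / 649000 m = 9.24×10⁻⁴ Pa/m
Geostrophic balance (pressure-gradient force = Coriolis force):
V_g = (1/(fρ)) |∂P/∂n| = 9.24×10⁻⁴ / (7.29×10⁻⁵ × 0.727) = 17.4 m/s

17.4 m s⁻¹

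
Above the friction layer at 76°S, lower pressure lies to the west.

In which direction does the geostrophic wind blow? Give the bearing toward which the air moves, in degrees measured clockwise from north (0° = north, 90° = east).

The pressure-gradient force points toward the west (bearing 270°).
Geostrophic balance: in the Southern Hemisphere the Coriolis force deflects motion to the left, so the geostrophic wind blows 90° to the left of the pressure-gradient force (low pressure on the right).
Rotating 270° by 90° counterclockwise gives 180° — the wind blows toward the south.

180°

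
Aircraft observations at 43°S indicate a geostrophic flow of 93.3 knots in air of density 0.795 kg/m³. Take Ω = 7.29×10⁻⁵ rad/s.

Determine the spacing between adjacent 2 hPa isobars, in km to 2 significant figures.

53 km

Coriolis parameter at 43°S:
f = 2Ω sin φ = 2 × 7.29×10⁻⁵ × sin 43° = 9.94×10⁻⁵ s⁻¹
Wind speed in SI: 93.3 knots = 48.0 m/s
Geostrophic balance rearranged: |∂P/∂n| = f ρ V_g
|∂P/∂n| = 9.94×10⁻⁵ × 0.795 × 48.0 = 3.79×10⁻³ Pa/m
Isobar spacing: Δn = ΔP/|∂P/∂n| = 200 Pa / 3.79×10⁻³ Pa/m = 52711 m ≈ 53 km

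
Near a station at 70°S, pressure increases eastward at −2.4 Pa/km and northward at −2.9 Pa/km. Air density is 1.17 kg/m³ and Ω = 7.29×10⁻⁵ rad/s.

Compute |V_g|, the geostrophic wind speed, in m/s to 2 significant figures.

23 m/s

Coriolis parameter at 70°S:
f = 2Ω sin φ = 2 × 7.29×10⁻⁵ × sin 70° = 1.37×10⁻⁴ s⁻¹
In the Southern Hemisphere f is negative: f = −1.37×10⁻⁴ s⁻¹.
Component geostrophic relations (x east, y north):
u_g = −(1/(fρ)) ∂P/∂y,  v_g = (1/(fρ)) ∂P/∂x
u_g = −(−2.9×10⁻³)/(−1.37×10⁻⁴ × 1.17) = −18.1 m/s;  v_g = (−2.4×10⁻³)/(−1.37×10⁻⁴ × 1.17) = 15.0 m/s
|V_g| = √(u_g² + v_g²) = 23.5 m/s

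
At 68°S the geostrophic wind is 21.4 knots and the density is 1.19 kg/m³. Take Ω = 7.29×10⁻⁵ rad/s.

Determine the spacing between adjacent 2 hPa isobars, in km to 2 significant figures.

Coriolis parameter at 68°S:
f = 2Ω sin φ = 2 × 7.29×10⁻⁵ × sin 68° = 1.35×10⁻⁴ s⁻¹
Wind speed in SI: 21.4 knots = 11.0 m/s
Geostrophic balance rearranged: |∂P/∂n| = f ρ V_g
|∂P/∂n| = 1.35×10⁻⁴ × 1.19 × 11.0 = 1.77×10⁻³ Pa/m
Isobar spacing: Δn = ΔP/|∂P/∂n| = 200 Pa / 1.77×10⁻³ Pa/m = 112930 m ≈ 110 km

110 km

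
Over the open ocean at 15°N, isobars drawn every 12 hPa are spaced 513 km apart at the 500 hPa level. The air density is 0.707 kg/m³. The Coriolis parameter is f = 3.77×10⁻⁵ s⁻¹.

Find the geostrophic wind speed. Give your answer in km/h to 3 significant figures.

Pressure gradient: |∂P/∂n| = 1200 Pa / 513000 m = 2.34×10⁻³ Pa/m
Geostrophic balance (pressure-gradient force = Coriolis force):
V_g = (1/(fρ)) |∂P/∂n| = 2.34×10⁻³ / (3.77×10⁻⁵ × 0.707) = 87.8 m/s
Converting: 87.8 m/s × 3.6 = 316 km/h

316 km/h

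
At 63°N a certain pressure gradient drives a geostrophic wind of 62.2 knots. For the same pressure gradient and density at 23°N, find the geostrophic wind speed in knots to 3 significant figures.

With the same pressure gradient and density, V_g ∝ 1/f ∝ 1/sin φ.
V₂ = V₁ · sin φ₁ / sin φ₂ = 62.2 × sin 63° / sin 23°
V₂ = 62.2 × 0.8910/0.3907 = 142 knots

142 knots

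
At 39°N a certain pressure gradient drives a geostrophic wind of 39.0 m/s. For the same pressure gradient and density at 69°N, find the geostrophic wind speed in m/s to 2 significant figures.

26 m/s

With the same pressure gradient and density, V_g ∝ 1/f ∝ 1/sin φ.
V₂ = V₁ · sin φ₁ / sin φ₂ = 39.0 × sin 39° / sin 69°
V₂ = 39.0 × 0.6293/0.9336 = 26 m/s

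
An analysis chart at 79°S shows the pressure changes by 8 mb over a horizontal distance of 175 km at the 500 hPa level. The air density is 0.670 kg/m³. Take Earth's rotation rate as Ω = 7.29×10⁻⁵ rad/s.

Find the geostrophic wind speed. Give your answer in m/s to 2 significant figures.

48 m/s

Coriolis parameter at 79°S:
f = 2Ω sin φ = 2 × 7.29×10⁻⁵ × sin 79° = 1.43×10⁻⁴ s⁻¹
Pressure gradient: |∂P/∂n| = 800 Pa / 175000 m = 4.57×10⁻³ Pa/m
Geostrophic balance (pressure-gradient force = Coriolis force):
V_g = (1/(fρ)) |∂P/∂n| = 4.57×10⁻³ / (1.43×10⁻⁴ × 0.670) = 47.7 m/s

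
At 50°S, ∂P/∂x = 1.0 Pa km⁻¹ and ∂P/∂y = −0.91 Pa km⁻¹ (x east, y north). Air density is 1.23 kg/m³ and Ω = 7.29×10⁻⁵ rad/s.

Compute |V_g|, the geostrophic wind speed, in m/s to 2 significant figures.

9.8 m/s

Coriolis parameter at 50°S:
f = 2Ω sin φ = 2 × 7.29×10⁻⁵ × sin 50° = 1.12×10⁻⁴ s⁻¹
In the Southern Hemisphere f is negative: f = −1.12×10⁻⁴ s⁻¹.
Component geostrophic relations (x east, y north):
u_g = −(1/(fρ)) ∂P/∂y,  v_g = (1/(fρ)) ∂P/∂x
u_g = −(−0.91×10⁻³)/(−1.12×10⁻⁴ × 1.23) = −6.62 m/s;  v_g = (1.0×10⁻³)/(−1.12×10⁻⁴ × 1.23) = −7.28 m/s
|V_g| = √(u_g² + v_g²) = 9.84 m/s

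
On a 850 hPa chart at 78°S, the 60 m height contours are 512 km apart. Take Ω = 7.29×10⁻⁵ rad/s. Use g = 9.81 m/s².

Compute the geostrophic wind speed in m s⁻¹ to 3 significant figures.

8.06 m s⁻¹

Coriolis parameter at 78°S:
f = 2Ω sin φ = 2 × 7.29×10⁻⁵ × sin 78° = 1.43×10⁻⁴ s⁻¹
Height gradient: |∂Z/∂n| = 60 m / 512000 m = 1.17×10⁻⁴
On a pressure surface, geostrophic balance gives V_g = (g/f)|∂Z/∂n|:
V_g = 9.81 × 1.17×10⁻⁴ / 1.43×10⁻⁴ = 8.06 m/s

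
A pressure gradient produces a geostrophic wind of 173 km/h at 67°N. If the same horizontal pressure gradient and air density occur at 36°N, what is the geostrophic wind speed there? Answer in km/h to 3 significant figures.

271 km/h

With the same pressure gradient and density, V_g ∝ 1/f ∝ 1/sin φ.
V₂ = V₁ · sin φ₁ / sin φ₂ = 173 × sin 67° / sin 36°
V₂ = 173 × 0.9205/0.5878 = 271 km/h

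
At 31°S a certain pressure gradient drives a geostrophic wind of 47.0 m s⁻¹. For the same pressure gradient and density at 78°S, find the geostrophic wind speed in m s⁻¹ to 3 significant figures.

With the same pressure gradient and density, V_g ∝ 1/f ∝ 1/sin φ.
V₂ = V₁ · sin φ₁ / sin φ₂ = 47.0 × sin 31° / sin 78°
V₂ = 47.0 × 0.5150/0.9781 = 24.7 m s⁻¹

24.7 m s⁻¹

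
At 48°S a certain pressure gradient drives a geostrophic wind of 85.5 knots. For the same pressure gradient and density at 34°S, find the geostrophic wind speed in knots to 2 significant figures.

110 knots

With the same pressure gradient and density, V_g ∝ 1/f ∝ 1/sin φ.
V₂ = V₁ · sin φ₁ / sin φ₂ = 85.5 × sin 48° / sin 34°
V₂ = 85.5 × 0.7431/0.5592 = 110 knots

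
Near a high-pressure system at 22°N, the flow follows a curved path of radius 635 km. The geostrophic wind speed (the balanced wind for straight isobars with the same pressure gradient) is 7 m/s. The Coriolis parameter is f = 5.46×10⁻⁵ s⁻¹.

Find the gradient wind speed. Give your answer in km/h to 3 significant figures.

Around a high, pressure-gradient force acts outward with centrifugal, so Coriolis balances both:
fV = (1/ρ)|∂P/∂n| + V²/R  →  V² − fR·V + fR·V_g = 0
With fR = 5.46×10⁻⁵ × 635×10³ m = 34.7 m/s:
V = [fR − √((fR)² − 4 fR V_g)]/2 = [34.7 − √(34.7² − 4×34.7×7)]/2 = 9.73 m/s
Supergeostrophic (V > V_g = 7 m/s), as expected around a high.
Converting: 9.73 m/s × 3.6 = 35.0 km/h

35.0 km/h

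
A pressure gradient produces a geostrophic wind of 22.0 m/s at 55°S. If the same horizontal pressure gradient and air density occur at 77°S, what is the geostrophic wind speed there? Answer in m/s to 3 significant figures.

With the same pressure gradient and density, V_g ∝ 1/f ∝ 1/sin φ.
V₂ = V₁ · sin φ₁ / sin φ₂ = 22.0 × sin 55° / sin 77°
V₂ = 22.0 × 0.8192/0.9744 = 18.5 m/s

18.5 m/s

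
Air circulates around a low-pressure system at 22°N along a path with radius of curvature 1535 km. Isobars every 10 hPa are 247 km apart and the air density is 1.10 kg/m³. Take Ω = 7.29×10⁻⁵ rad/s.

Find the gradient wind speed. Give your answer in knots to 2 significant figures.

Coriolis parameter at 22°N:
f = 2Ω sin φ = 2 × 7.29×10⁻⁵ × sin 22° = 5.46×10⁻⁵ s⁻¹
Pressure gradient: |∂P/∂n| = 1000 Pa / 247000 m = 4.05×10⁻³ Pa/m
Geostrophic speed: V_g = |∂P/∂n|/(fρ) = 4.05×10⁻³/(5.46×10⁻⁵ × 1.10) = 67.4 m/s
Around a low, centrifugal force acts outward with Coriolis, so pressure-gradient force balances both:
(1/ρ)|∂P/∂n| = fV + V²/R  →  V² + fR·V − fR·V_g = 0
With fR = 5.46×10⁻⁵ × 1535×10³ m = 83.8 m/s:
V = [−fR + √((fR)² + 4 fR V_g)]/2 = [−83.8 + √(83.8² + 4×83.8×67.4)]/2 = 44.1 m/s
Subgeostrophic (V < V_g = 67.4 m/s), as expected around a low.
Converting: 44.1 m/s × 1.944 = 86 knots

86 knots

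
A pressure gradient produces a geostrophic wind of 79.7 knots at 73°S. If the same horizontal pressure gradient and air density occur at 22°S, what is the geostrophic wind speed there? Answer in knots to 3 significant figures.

With the same pressure gradient and density, V_g ∝ 1/f ∝ 1/sin φ.
V₂ = V₁ · sin φ₁ / sin φ₂ = 79.7 × sin 73° / sin 22°
V₂ = 79.7 × 0.9563/0.3746 = 203 knots

203 knots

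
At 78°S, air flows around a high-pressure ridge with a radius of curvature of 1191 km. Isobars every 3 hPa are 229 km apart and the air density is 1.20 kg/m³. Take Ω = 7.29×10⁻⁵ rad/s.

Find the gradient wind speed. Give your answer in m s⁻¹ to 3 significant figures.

Coriolis parameter at 78°S:
f = 2Ω sin φ = 2 × 7.29×10⁻⁵ × sin 78° = 1.43×10⁻⁴ s⁻¹
Pressure gradient: |∂P/∂n| = 300 Pa / 229000 m = 1.31×10⁻³ Pa/m
Geostrophic speed: V_g = |∂P/∂n|/(fρ) = 1.31×10⁻³/(1.43×10⁻⁴ × 1.20) = 7.65 m/s
Around a high, pressure-gradient force acts outward with centrifugal, so Coriolis balances both:
fV = (1/ρ)|∂P/∂n| + V²/R  →  V² − fR·V + fR·V_g = 0
With fR = 1.43×10⁻⁴ × 1191×10³ m = 170 m/s:
V = [fR − √((fR)² − 4 fR V_g)]/2 = [170 − √(170² − 4×170×7.65)]/2 = 8.04 m/s
Supergeostrophic (V > V_g = 7.65 m/s), as expected around a high.

8.04 m s⁻¹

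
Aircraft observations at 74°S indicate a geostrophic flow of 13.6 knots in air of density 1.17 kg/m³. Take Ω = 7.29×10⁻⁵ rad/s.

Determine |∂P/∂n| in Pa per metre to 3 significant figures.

Coriolis parameter at 74°S:
f = 2Ω sin φ = 2 × 7.29×10⁻⁵ × sin 74° = 1.40×10⁻⁴ s⁻¹
Wind speed in SI: 13.6 knots = 7.00 m/s
Geostrophic balance rearranged: |∂P/∂n| = f ρ V_g
|∂P/∂n| = 1.40×10⁻⁴ × 1.17 × 7.00 = 1.15×10⁻³ Pa/m

1.15×10⁻³ Pa/m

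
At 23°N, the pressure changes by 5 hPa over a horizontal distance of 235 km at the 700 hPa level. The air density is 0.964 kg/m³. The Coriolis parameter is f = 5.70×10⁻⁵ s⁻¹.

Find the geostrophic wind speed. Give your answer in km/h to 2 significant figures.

Pressure gradient: |∂P/∂n| = 500 Pa / 235000 m = 2.13×10⁻³ Pa/m
Geostrophic balance (pressure-gradient force = Coriolis force):
V_g = (1/(fρ)) |∂P/∂n| = 2.13×10⁻³ / (5.70×10⁻⁵ × 0.964) = 38.7 m/s
Converting: 38.7 m/s × 3.6 = 140 km/h

140 km/h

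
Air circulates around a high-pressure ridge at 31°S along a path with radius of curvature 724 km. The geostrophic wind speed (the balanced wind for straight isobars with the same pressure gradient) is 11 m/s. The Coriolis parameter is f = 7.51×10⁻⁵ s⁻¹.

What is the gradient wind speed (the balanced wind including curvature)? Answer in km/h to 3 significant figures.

Around a high, pressure-gradient force acts outward with centrifugal, so Coriolis balances both:
fV = (1/ρ)|∂P/∂n| + V²/R  →  V² − fR·V + fR·V_g = 0
With fR = 7.51×10⁻⁵ × 724×10³ m = 54.4 m/s:
V = [fR − √((fR)² − 4 fR V_g)]/2 = [54.4 − √(54.4² − 4×54.4×11)]/2 = 15.3 m/s
Supergeostrophic (V > V_g = 11 m/s), as expected around a high.
Converting: 15.3 m/s × 3.6 = 55.1 km/h

55.1 km/h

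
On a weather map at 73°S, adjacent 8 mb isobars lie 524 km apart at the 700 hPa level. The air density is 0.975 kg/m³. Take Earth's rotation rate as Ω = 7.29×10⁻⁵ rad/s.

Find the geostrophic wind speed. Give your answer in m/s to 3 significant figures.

11.2 m/s

Coriolis parameter at 73°S:
f = 2Ω sin φ = 2 × 7.29×10⁻⁵ × sin 73° = 1.39×10⁻⁴ s⁻¹
Pressure gradient: |∂P/∂n| = 800 Pa / 524000 m = 1.53×10⁻³ Pa/m
Geostrophic balance (pressure-gradient force = Coriolis force):
V_g = (1/(fρ)) |∂P/∂n| = 1.53×10⁻³ / (1.39×10⁻⁴ × 0.975) = 11.2 m/s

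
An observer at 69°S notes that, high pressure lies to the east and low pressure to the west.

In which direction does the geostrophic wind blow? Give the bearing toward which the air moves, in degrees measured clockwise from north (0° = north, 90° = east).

180°

The pressure-gradient force points toward the west (bearing 270°).
Geostrophic balance: in the Southern Hemisphere the Coriolis force deflects motion to the left, so the geostrophic wind blows 90° to the left of the pressure-gradient force (low pressure on the right).
Rotating 270° by 90° counterclockwise gives 180° — the wind blows toward the south.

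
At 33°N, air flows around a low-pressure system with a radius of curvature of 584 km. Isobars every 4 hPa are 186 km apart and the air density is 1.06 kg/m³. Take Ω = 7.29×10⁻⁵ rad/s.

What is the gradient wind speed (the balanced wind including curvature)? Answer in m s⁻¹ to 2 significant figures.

Coriolis parameter at 33°N:
f = 2Ω sin φ = 2 × 7.29×10⁻⁵ × sin 33° = 7.94×10⁻⁵ s⁻¹
Pressure gradient: |∂P/∂n| = 400 Pa / 186000 m = 2.15×10⁻³ Pa/m
Geostrophic speed: V_g = |∂P/∂n|/(fρ) = 2.15×10⁻³/(7.94×10⁻⁵ × 1.06) = 25.5 m/s
Around a low, centrifugal force acts outward with Coriolis, so pressure-gradient force balances both:
(1/ρ)|∂P/∂n| = fV + V²/R  →  V² + fR·V − fR·V_g = 0
With fR = 7.94×10⁻⁵ × 584×10³ m = 46.4 m/s:
V = [−fR + √((fR)² + 4 fR V_g)]/2 = [−46.4 + √(46.4² + 4×46.4×25.5)]/2 = 18.3 m/s
Subgeostrophic (V < V_g = 25.5 m/s), as expected around a low.

18 m s⁻¹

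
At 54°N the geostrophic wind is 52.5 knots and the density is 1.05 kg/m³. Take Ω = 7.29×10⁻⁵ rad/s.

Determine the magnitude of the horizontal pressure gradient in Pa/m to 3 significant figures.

3.35×10⁻³ Pa/m

Coriolis parameter at 54°N:
f = 2Ω sin φ = 2 × 7.29×10⁻⁵ × sin 54° = 1.18×10⁻⁴ s⁻¹
Wind speed in SI: 52.5 knots = 27.0 m/s
Geostrophic balance rearranged: |∂P/∂n| = f ρ V_g
|∂P/∂n| = 1.18×10⁻⁴ × 1.05 × 27.0 = 3.35×10⁻³ Pa/m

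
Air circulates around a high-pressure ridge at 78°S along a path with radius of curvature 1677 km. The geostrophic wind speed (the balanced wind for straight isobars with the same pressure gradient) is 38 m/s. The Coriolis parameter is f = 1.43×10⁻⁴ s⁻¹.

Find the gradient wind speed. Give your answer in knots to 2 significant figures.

92 knots

Around a high, pressure-gradient force acts outward with centrifugal, so Coriolis balances both:
fV = (1/ρ)|∂P/∂n| + V²/R  →  V² − fR·V + fR·V_g = 0
With fR = 1.43×10⁻⁴ × 1677×10³ m = 240 m/s:
V = [fR − √((fR)² − 4 fR V_g)]/2 = [240 − √(240² − 4×240×38)]/2 = 47.3 m/s
Supergeostrophic (V > V_g = 38 m/s), as expected around a high.
Converting: 47.3 m/s × 1.944 = 92 knots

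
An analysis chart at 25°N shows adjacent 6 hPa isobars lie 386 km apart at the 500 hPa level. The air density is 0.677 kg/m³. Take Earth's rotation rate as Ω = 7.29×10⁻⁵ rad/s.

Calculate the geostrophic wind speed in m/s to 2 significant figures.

Coriolis parameter at 25°N:
f = 2Ω sin φ = 2 × 7.29×10⁻⁵ × sin 25° = 6.16×10⁻⁵ s⁻¹
Pressure gradient: |∂P/∂n| = 600 Pa / 386000 m = 1.55×10⁻³ Pa/m
Geostrophic balance (pressure-gradient force = Coriolis force):
V_g = (1/(fρ)) |∂P/∂n| = 1.55×10⁻³ / (6.16×10⁻⁵ × 0.677) = 37.3 m/s

37 m/s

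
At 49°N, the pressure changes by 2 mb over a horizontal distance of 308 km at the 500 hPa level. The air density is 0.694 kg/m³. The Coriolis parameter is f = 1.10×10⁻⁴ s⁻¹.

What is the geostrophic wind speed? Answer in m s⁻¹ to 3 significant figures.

8.51 m s⁻¹

Pressure gradient: |∂P/∂n| = 200 Pa / 308000 m = 6.49×10⁻⁴ Pa/m
Geostrophic balance (pressure-gradient force = Coriolis force):
V_g = (1/(fρ)) |∂P/∂n| = 6.49×10⁻⁴ / (1.10×10⁻⁴ × 0.694) = 8.51 m/s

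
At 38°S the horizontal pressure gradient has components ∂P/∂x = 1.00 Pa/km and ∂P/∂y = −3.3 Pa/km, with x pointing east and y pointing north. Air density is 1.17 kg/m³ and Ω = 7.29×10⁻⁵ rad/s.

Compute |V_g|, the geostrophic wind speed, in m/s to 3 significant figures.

32.8 m/s

Coriolis parameter at 38°S:
f = 2Ω sin φ = 2 × 7.29×10⁻⁵ × sin 38° = 8.98×10⁻⁵ s⁻¹
In the Southern Hemisphere f is negative: f = −8.98×10⁻⁵ s⁻¹.
Component geostrophic relations (x east, y north):
u_g = −(1/(fρ)) ∂P/∂y,  v_g = (1/(fρ)) ∂P/∂x
u_g = −(−3.3×10⁻³)/(−8.98×10⁻⁵ × 1.17) = −31.4 m/s;  v_g = (1.00×10⁻³)/(−8.98×10⁻⁵ × 1.17) = −9.52 m/s
|V_g| = √(u_g² + v_g²) = 32.8 m/s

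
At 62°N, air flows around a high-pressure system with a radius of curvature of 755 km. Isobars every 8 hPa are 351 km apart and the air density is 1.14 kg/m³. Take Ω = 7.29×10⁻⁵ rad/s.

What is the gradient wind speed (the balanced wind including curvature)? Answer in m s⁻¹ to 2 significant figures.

19 m s⁻¹

Coriolis parameter at 62°N:
f = 2Ω sin φ = 2 × 7.29×10⁻⁵ × sin 62° = 1.29×10⁻⁴ s⁻¹
Pressure gradient: |∂P/∂n| = 800 Pa / 351000 m = 2.28×10⁻³ Pa/m
Geostrophic speed: V_g = |∂P/∂n|/(fρ) = 2.28×10⁻³/(1.29×10⁻⁴ × 1.14) = 15.5 m/s
Around a high, pressure-gradient force acts outward with centrifugal, so Coriolis balances both:
fV = (1/ρ)|∂P/∂n| + V²/R  →  V² − fR·V + fR·V_g = 0
With fR = 1.29×10⁻⁴ × 755×10³ m = 97.2 m/s:
V = [fR − √((fR)² − 4 fR V_g)]/2 = [97.2 − √(97.2² − 4×97.2×15.5)]/2 = 19.4 m/s
Supergeostrophic (V > V_g = 15.5 m/s), as expected around a high.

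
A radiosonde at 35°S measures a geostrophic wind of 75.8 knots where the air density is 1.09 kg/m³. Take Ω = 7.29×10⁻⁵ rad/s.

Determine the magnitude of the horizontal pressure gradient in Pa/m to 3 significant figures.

Coriolis parameter at 35°S:
f = 2Ω sin φ = 2 × 7.29×10⁻⁵ × sin 35° = 8.36×10⁻⁵ s⁻¹
Wind speed in SI: 75.8 knots = 39.0 m/s
Geostrophic balance rearranged: |∂P/∂n| = f ρ V_g
|∂P/∂n| = 8.36×10⁻⁵ × 1.09 × 39.0 = 3.55×10⁻³ Pa/m

3.55×10⁻³ Pa/m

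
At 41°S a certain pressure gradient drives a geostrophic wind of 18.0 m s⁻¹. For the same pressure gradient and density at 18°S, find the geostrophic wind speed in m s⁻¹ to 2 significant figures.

38 m s⁻¹

With the same pressure gradient and density, V_g ∝ 1/f ∝ 1/sin φ.
V₂ = V₁ · sin φ₁ / sin φ₂ = 18.0 × sin 41° / sin 18°
V₂ = 18.0 × 0.6561/0.3090 = 38 m s⁻¹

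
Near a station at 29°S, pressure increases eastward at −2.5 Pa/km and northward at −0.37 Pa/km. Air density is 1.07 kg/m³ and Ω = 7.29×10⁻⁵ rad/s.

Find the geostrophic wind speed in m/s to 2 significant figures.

33 m/s

Coriolis parameter at 29°S:
f = 2Ω sin φ = 2 × 7.29×10⁻⁵ × sin 29° = 7.07×10⁻⁵ s⁻¹
In the Southern Hemisphere f is negative: f = −7.07×10⁻⁵ s⁻¹.
Component geostrophic relations (x east, y north):
u_g = −(1/(fρ)) ∂P/∂y,  v_g = (1/(fρ)) ∂P/∂x
u_g = −(−0.37×10⁻³)/(−7.07×10⁻⁵ × 1.07) = −4.89 m/s;  v_g = (−2.5×10⁻³)/(−7.07×10⁻⁵ × 1.07) = 33.1 m/s
|V_g| = √(u_g² + v_g²) = 33.4 m/s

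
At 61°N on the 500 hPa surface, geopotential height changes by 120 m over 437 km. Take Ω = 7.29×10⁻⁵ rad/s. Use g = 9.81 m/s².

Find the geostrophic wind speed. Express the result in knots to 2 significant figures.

Coriolis parameter at 61°N:
f = 2Ω sin φ = 2 × 7.29×10⁻⁵ × sin 61° = 1.28×10⁻⁴ s⁻¹
Height gradient: |∂Z/∂n| = 120 m / 437000 m = 2.75×10⁻⁴
On a pressure surface, geostrophic balance gives V_g = (g/f)|∂Z/∂n|:
V_g = 9.81 × 2.75×10⁻⁴ / 1.28×10⁻⁴ = 21.1 m/s
Converting: 21.1 m/s × 1.944 = 41 knots

41 knots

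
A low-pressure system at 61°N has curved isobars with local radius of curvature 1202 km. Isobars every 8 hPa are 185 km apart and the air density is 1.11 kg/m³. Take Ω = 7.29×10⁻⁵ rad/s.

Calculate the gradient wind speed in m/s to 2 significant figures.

Coriolis parameter at 61°N:
f = 2Ω sin φ = 2 × 7.29×10⁻⁵ × sin 61° = 1.28×10⁻⁴ s⁻¹
Pressure gradient: |∂P/∂n| = 800 Pa / 185000 m = 4.32×10⁻³ Pa/m
Geostrophic speed: V_g = |∂P/∂n|/(fρ) = 4.32×10⁻³/(1.28×10⁻⁴ × 1.11) = 30.6 m/s
Around a low, centrifugal force acts outward with Coriolis, so pressure-gradient force balances both:
(1/ρ)|∂P/∂n| = fV + V²/R  →  V² + fR·V − fR·V_g = 0
With fR = 1.28×10⁻⁴ × 1202×10³ m = 153 m/s:
V = [−fR + √((fR)² + 4 fR V_g)]/2 = [−153 + √(153² + 4×153×30.6)]/2 = 26.1 m/s
Subgeostrophic (V < V_g = 30.6 m/s), as expected around a low.

26 m/s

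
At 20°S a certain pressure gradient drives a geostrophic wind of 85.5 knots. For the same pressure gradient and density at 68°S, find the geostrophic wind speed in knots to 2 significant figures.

With the same pressure gradient and density, V_g ∝ 1/f ∝ 1/sin φ.
V₂ = V₁ · sin φ₁ / sin φ₂ = 85.5 × sin 20° / sin 68°
V₂ = 85.5 × 0.3420/0.9272 = 32 knots

32 knots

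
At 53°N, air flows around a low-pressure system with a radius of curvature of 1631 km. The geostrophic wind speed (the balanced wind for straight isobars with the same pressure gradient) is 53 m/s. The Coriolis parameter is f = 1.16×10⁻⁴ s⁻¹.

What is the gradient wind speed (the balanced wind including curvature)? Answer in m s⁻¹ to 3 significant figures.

43.2 m s⁻¹

Around a low, centrifugal force acts outward with Coriolis, so pressure-gradient force balances both:
(1/ρ)|∂P/∂n| = fV + V²/R  →  V² + fR·V − fR·V_g = 0
With fR = 1.16×10⁻⁴ × 1631×10³ m = 189 m/s:
V = [−fR + √((fR)² + 4 fR V_g)]/2 = [−189 + √(189² + 4×189×53)]/2 = 43.2 m/s
Subgeostrophic (V < V_g = 53 m/s), as expected around a low.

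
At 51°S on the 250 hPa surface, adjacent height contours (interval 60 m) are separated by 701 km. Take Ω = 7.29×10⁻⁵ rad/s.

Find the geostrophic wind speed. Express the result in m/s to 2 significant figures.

Coriolis parameter at 51°S:
f = 2Ω sin φ = 2 × 7.29×10⁻⁵ × sin 51° = 1.13×10⁻⁴ s⁻¹
Height gradient: |∂Z/∂n| = 60 m / 701000 m = 8.56×10⁻⁵
On a pressure surface, geostrophic balance gives V_g = (g/f)|∂Z/∂n|:
V_g = 9.81 × 8.56×10⁻⁵ / 1.13×10⁻⁴ = 7.41 m/s

7.4 m/s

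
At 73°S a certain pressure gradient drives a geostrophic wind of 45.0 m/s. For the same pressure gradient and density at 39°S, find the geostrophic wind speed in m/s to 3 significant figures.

68.4 m/s

With the same pressure gradient and density, V_g ∝ 1/f ∝ 1/sin φ.
V₂ = V₁ · sin φ₁ / sin φ₂ = 45.0 × sin 73° / sin 39°
V₂ = 45.0 × 0.9563/0.6293 = 68.4 m/s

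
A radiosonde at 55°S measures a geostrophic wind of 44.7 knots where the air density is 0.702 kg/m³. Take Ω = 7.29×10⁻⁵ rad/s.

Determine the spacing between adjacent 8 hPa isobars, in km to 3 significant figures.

Coriolis parameter at 55°S:
f = 2Ω sin φ = 2 × 7.29×10⁻⁵ × sin 55° = 1.19×10⁻⁴ s⁻¹
Wind speed in SI: 44.7 knots = 23.0 m/s
Geostrophic balance rearranged: |∂P/∂n| = f ρ V_g
|∂P/∂n| = 1.19×10⁻⁴ × 0.702 × 23.0 = 1.93×10⁻³ Pa/m
Isobar spacing: Δn = ΔP/|∂P/∂n| = 800 Pa / 1.93×10⁻³ Pa/m = 414940 m ≈ 415 km

415 km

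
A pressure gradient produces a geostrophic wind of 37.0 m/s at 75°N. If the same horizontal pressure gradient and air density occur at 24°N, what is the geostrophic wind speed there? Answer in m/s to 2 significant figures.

With the same pressure gradient and density, V_g ∝ 1/f ∝ 1/sin φ.
V₂ = V₁ · sin φ₁ / sin φ₂ = 37.0 × sin 75° / sin 24°
V₂ = 37.0 × 0.9659/0.4067 = 88 m/s

88 m/s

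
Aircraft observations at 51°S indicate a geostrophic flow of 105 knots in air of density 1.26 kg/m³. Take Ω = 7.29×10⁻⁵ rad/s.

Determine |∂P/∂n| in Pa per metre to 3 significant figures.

7.71×10⁻³ Pa/m

Coriolis parameter at 51°S:
f = 2Ω sin φ = 2 × 7.29×10⁻⁵ × sin 51° = 1.13×10⁻⁴ s⁻¹
Wind speed in SI: 105 knots = 54.0 m/s
Geostrophic balance rearranged: |∂P/∂n| = f ρ V_g
|∂P/∂n| = 1.13×10⁻⁴ × 1.26 × 54.0 = 7.71×10⁻³ Pa/m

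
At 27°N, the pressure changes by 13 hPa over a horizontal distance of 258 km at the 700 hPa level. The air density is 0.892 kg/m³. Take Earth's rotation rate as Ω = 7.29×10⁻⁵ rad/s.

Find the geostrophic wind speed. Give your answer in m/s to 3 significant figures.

85.3 m/s

Coriolis parameter at 27°N:
f = 2Ω sin φ = 2 × 7.29×10⁻⁵ × sin 27° = 6.62×10⁻⁵ s⁻¹
Pressure gradient: |∂P/∂n| = 1300 Pa / 258000 m = 5.04×10⁻³ Pa/m
Geostrophic balance (pressure-gradient force = Coriolis force):
V_g = (1/(fρ)) |∂P/∂n| = 5.04×10⁻³ / (6.62×10⁻⁵ × 0.892) = 85.3 m/s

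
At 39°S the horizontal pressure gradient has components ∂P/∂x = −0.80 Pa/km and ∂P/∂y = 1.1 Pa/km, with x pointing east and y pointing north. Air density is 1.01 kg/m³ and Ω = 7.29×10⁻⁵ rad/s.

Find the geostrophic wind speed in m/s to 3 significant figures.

14.7 m/s

Coriolis parameter at 39°S:
f = 2Ω sin φ = 2 × 7.29×10⁻⁵ × sin 39° = 9.18×10⁻⁵ s⁻¹
In the Southern Hemisphere f is negative: f = −9.18×10⁻⁵ s⁻¹.
Component geostrophic relations (x east, y north):
u_g = −(1/(fρ)) ∂P/∂y,  v_g = (1/(fρ)) ∂P/∂x
u_g = −(1.1×10⁻³)/(−9.18×10⁻⁵ × 1.01) = 11.9 m/s;  v_g = (−0.80×10⁻³)/(−9.18×10⁻⁵ × 1.01) = 8.63 m/s
|V_g| = √(u_g² + v_g²) = 14.7 m/s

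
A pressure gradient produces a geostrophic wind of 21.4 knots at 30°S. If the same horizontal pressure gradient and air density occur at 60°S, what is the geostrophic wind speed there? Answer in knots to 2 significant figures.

With the same pressure gradient and density, V_g ∝ 1/f ∝ 1/sin φ.
V₂ = V₁ · sin φ₁ / sin φ₂ = 21.4 × sin 30° / sin 60°
V₂ = 21.4 × 0.5000/0.8660 = 12 knots

12 knots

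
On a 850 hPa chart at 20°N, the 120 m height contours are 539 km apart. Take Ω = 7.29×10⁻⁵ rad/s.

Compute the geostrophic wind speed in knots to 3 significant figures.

Coriolis parameter at 20°N:
f = 2Ω sin φ = 2 × 7.29×10⁻⁵ × sin 20° = 4.99×10⁻⁵ s⁻¹
Height gradient: |∂Z/∂n| = 120 m / 539000 m = 2.23×10⁻⁴
On a pressure surface, geostrophic balance gives V_g = (g/f)|∂Z/∂n|:
V_g = 9.81 × 2.23×10⁻⁴ / 4.99×10⁻⁵ = 43.8 m/s
Converting: 43.8 m/s × 1.944 = 85.1 knots

85.1 knots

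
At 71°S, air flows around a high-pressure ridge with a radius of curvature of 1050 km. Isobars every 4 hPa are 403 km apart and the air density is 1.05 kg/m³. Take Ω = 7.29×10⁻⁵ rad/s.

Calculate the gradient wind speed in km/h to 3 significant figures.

26.0 km/h

Coriolis parameter at 71°S:
f = 2Ω sin φ = 2 × 7.29×10⁻⁵ × sin 71° = 1.38×10⁻⁴ s⁻¹
Pressure gradient: |∂P/∂n| = 400 Pa / 403000 m = 9.93×10⁻⁴ Pa/m
Geostrophic speed: V_g = |∂P/∂n|/(fρ) = 9.93×10⁻⁴/(1.38×10⁻⁴ × 1.05) = 6.86 m/s
Around a high, pressure-gradient force acts outward with centrifugal, so Coriolis balances both:
fV = (1/ρ)|∂P/∂n| + V²/R  →  V² − fR·V + fR·V_g = 0
With fR = 1.38×10⁻⁴ × 1050×10³ m = 145 m/s:
V = [fR − √((fR)² − 4 fR V_g)]/2 = [145 − √(145² − 4×145×6.86)]/2 = 7.22 m/s
Supergeostrophic (V > V_g = 6.86 m/s), as expected around a high.
Converting: 7.22 m/s × 3.6 = 26.0 km/h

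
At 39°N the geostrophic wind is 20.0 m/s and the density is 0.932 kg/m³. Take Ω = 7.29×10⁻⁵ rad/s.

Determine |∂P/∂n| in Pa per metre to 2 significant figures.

1.7×10⁻³ Pa/m

Coriolis parameter at 39°N:
f = 2Ω sin φ = 2 × 7.29×10⁻⁵ × sin 39° = 9.18×10⁻⁵ s⁻¹
Geostrophic balance rearranged: |∂P/∂n| = f ρ V_g
|∂P/∂n| = 9.18×10⁻⁵ × 0.932 × 20.0 = 1.71×10⁻³ Pa/m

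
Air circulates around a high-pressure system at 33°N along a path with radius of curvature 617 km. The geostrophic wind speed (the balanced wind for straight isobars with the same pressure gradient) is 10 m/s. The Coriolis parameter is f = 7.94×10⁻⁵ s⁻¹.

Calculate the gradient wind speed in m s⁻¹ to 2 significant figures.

Around a high, pressure-gradient force acts outward with centrifugal, so Coriolis balances both:
fV = (1/ρ)|∂P/∂n| + V²/R  →  V² − fR·V + fR·V_g = 0
With fR = 7.94×10⁻⁵ × 617×10³ m = 49.0 m/s:
V = [fR − √((fR)² − 4 fR V_g)]/2 = [49.0 − √(49.0² − 4×49.0×10)]/2 = 14 m/s
Supergeostrophic (V > V_g = 10 m/s), as expected around a high.

14 m s⁻¹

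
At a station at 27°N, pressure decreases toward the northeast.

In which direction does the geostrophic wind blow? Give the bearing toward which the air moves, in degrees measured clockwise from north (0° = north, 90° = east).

135°

The pressure-gradient force points toward the northeast (bearing 045°).
Geostrophic balance: in the Northern Hemisphere the Coriolis force deflects motion to the right, so the geostrophic wind blows 90° to the right of the pressure-gradient force (low pressure on the left).
Rotating 045° by 90° clockwise gives 135° — the wind blows toward the southeast.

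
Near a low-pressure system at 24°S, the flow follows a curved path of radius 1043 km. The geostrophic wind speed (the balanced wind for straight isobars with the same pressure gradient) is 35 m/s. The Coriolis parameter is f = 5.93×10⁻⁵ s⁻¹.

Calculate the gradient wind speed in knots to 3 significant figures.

Around a low, centrifugal force acts outward with Coriolis, so pressure-gradient force balances both:
(1/ρ)|∂P/∂n| = fV + V²/R  →  V² + fR·V − fR·V_g = 0
With fR = 5.93×10⁻⁵ × 1043×10³ m = 61.8 m/s:
V = [−fR + √((fR)² + 4 fR V_g)]/2 = [−61.8 + √(61.8² + 4×61.8×35)]/2 = 24.9 m/s
Subgeostrophic (V < V_g = 35 m/s), as expected around a low.
Converting: 24.9 m/s × 1.944 = 48.5 knots

48.5 knots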